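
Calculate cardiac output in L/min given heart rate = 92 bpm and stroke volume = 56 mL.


CO = HR * SV
CO = 92 * 56 / 1000
CO = 5.152 L/min


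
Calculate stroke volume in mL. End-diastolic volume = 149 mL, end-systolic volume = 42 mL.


SV = EDV - ESV
SV = 149 - 42
SV = 107 mL


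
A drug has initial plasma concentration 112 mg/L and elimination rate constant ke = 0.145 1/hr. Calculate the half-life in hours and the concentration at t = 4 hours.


t_half = ln(2) / ke = 0.693147 / 0.145 = 4.78 hr
C(t) = C0 * exp(-ke*t) = 112 * exp(-0.145*4)
C(4) = 62.71 mg/L


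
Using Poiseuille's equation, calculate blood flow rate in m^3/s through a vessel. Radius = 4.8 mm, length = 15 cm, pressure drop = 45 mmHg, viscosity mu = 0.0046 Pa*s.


Q = pi*r^4*dP / (8*mu*L)
r = 0.0048 m, L = 0.15 m
dP = 45 mmHg = 5999.49 Pa
Q = 0.001813 m^3/s


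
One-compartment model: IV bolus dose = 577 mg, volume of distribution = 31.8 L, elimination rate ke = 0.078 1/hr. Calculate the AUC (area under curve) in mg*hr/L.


C0 = Dose/Vd = 577/31.8 = 18.1447 mg/L
AUC = C0/ke = 18.1447/0.078
AUC = 232.6 mg*hr/L


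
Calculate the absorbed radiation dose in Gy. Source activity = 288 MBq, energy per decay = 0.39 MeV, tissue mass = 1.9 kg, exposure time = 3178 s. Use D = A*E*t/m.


A = 288 MBq = 2.8800e+08 Bq
E = 0.39 MeV = 6.2478e-14 J
D = A*E*t/m = 2.8800e+08*6.2478e-14*3178/1.9
D = 0.0301 Gy


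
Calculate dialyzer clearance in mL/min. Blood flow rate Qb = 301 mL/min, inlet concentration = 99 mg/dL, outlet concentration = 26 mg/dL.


K = Qb * (Cb_in - Cb_out) / Cb_in
K = 301 * (99 - 26) / 99
K = 221.9 mL/min


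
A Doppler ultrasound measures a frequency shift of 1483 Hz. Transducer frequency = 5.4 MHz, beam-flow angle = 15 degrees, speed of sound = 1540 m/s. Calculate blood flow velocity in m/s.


v = fd * c / (2 * f0 * cos(theta))
v = 1483 * 1540 / (2 * 5.4000e+06 * cos(15))
v = 0.2189 m/s


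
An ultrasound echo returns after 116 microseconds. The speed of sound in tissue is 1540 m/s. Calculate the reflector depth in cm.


depth = c * t / 2
t = 116 us = 1.1600e-04 s
depth = 1540 * 1.1600e-04 / 2
depth = 0.08932 m = 8.932 cm


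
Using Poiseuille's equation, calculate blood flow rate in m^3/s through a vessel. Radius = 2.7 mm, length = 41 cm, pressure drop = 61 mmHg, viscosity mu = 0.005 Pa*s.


Q = pi*r^4*dP / (8*mu*L)
r = 0.0027 m, L = 0.41 m
dP = 61 mmHg = 8132.642 Pa
Q = 8.2793e-05 m^3/s


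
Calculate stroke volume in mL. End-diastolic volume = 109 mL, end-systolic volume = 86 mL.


SV = EDV - ESV
SV = 109 - 86
SV = 23 mL


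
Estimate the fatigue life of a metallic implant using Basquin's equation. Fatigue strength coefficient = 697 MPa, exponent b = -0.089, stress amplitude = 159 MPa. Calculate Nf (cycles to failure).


sigma_a = sigma_f' * (2Nf)^b
2Nf = (sigma_a/sigma_f')^(1/b)
2Nf = (159/697)^(1/-0.089)
2Nf = 16279331
Nf = 8.1397e+06


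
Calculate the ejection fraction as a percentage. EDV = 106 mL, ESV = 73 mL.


SV = EDV - ESV = 106 - 73 = 33 mL
EF = SV/EDV * 100 = 33/106 * 100
EF = 31.13%


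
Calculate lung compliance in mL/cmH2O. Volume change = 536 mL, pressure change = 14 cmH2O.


C = dV / dP
C = 536 / 14
C = 38.29 mL/cmH2O


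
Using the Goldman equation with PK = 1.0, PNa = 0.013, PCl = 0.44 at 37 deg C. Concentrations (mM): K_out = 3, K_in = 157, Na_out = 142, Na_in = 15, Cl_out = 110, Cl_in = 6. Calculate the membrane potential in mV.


Vm = (RT/F)*ln((PK*Ko + PNa*Nao + PCl*Cli)/(PK*Ki + PNa*Nai + PCl*Clo))
Numer = 7.486, Denom = 205.595
Vm = -88.54 mV


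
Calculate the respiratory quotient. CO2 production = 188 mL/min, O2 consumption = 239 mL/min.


RQ = VCO2 / VO2
RQ = 188 / 239
RQ = 0.7866


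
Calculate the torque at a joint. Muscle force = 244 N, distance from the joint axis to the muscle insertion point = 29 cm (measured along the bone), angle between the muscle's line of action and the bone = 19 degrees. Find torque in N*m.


Torque = F * d * sin(theta)   (moment arm = d*sin(theta))
d = 29 cm = 0.29 m
Torque = 244 * 0.29 * sin(19)
Torque = 23.04 N*m


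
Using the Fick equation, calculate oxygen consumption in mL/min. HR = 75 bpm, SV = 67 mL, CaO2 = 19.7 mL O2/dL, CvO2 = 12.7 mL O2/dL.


CO = HR*SV = 75*67/1000 = 5.025 L/min
a-v O2 diff = 19.7 - 12.7 = 7 mL/dL
VO2 = CO * (CaO2-CvO2) * 10 dL/L
VO2 = 5.025 * 7 * 10
VO2 = 351.8 mL/min


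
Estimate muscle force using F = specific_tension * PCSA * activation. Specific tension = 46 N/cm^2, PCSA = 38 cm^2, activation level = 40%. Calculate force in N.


F = sigma * PCSA * activation
F = 46 * 38 * 0.4
F = 699.2 N


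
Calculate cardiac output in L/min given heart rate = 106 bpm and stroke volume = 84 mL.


CO = HR * SV
CO = 106 * 84 / 1000
CO = 8.904 L/min


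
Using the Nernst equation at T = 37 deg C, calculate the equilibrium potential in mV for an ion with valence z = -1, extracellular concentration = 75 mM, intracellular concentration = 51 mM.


E = (RT/(zF)) * ln(C_out/C_in)
T = 37 + 273.15 = 310.15 K
E = (8.314 * 310.15 / (-1 * 96485)) * ln(75/51)
E = -10.31 mV


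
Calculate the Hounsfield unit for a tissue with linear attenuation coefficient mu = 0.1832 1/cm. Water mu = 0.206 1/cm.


HU = ((mu_tissue - mu_water) / mu_water) * 1000
HU = ((0.1832 - 0.206) / 0.206) * 1000
HU = -110.7


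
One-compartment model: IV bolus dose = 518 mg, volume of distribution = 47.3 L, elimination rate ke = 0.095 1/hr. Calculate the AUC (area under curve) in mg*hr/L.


C0 = Dose/Vd = 518/47.3 = 10.9514 mg/L
AUC = C0/ke = 10.9514/0.095
AUC = 115.3 mg*hr/L


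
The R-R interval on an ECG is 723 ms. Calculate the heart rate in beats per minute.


HR = 60 / RR_interval(s)
RR = 723 ms = 0.723 s
HR = 60 / 0.723 = 82.99 bpm


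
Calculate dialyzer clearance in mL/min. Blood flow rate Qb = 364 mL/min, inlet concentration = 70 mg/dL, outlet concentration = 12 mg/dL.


K = Qb * (Cb_in - Cb_out) / Cb_in
K = 364 * (70 - 12) / 70
K = 301.6 mL/min


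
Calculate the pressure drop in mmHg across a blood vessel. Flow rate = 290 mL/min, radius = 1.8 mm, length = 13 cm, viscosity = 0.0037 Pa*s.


dP = 8*mu*L*Q / (pi*r^4)
Q = 290 mL/min = 4.83333e-06 m^3/s
dP = 563.951 Pa = 563.951 / 133.322 mmHg = 4.23 mmHg


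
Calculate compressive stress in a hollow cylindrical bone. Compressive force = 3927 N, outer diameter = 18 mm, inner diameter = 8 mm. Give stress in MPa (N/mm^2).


A = pi*(r_o^2 - r_i^2)
r_o = 9 mm, r_i = 4 mm
A = 204.204 mm^2
sigma = F/A = 3927 / 204.204
sigma = 19.23 MPa


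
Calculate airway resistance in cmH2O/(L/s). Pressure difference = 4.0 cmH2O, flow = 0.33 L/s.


R = dP / flow
R = 4.0 / 0.33
R = 12.12 cmH2O/(L/s)


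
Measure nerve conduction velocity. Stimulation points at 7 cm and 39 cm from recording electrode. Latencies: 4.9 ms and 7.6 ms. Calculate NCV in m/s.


Distance = (39 - 7) / 100 = 0.32 m
dt = (7.6 - 4.9) / 1000 = 0.0027 s
NCV = dist / dt = 118.5 m/s


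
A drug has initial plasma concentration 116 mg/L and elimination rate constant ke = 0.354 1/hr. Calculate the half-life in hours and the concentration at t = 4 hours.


t_half = ln(2) / ke = 0.693147 / 0.354 = 1.958 hr
C(t) = C0 * exp(-ke*t) = 116 * exp(-0.354*4)
C(4) = 28.15 mg/L


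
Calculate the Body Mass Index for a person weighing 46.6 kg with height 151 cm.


BMI = weight / height^2
height = 151 cm = 1.51 m
BMI = 46.6 / 1.51^2
BMI = 20.44 kg/m^2


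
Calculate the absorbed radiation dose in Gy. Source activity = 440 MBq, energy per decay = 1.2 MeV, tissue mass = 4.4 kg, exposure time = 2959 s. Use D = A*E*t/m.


A = 440 MBq = 4.4000e+08 Bq
E = 1.2 MeV = 1.9224e-13 J
D = A*E*t/m = 4.4000e+08*1.9224e-13*2959/4.4
D = 0.05688 Gy


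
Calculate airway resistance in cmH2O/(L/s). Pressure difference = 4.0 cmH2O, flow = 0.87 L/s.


R = dP / flow
R = 4.0 / 0.87
R = 4.598 cmH2O/(L/s)


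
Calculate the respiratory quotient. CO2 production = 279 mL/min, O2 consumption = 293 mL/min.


RQ = VCO2 / VO2
RQ = 279 / 293
RQ = 0.9522


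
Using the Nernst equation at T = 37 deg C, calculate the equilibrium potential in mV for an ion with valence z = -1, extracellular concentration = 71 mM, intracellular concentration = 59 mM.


E = (RT/(zF)) * ln(C_out/C_in)
T = 37 + 273.15 = 310.15 K
E = (8.314 * 310.15 / (-1 * 96485)) * ln(71/59)
E = -4.948 mV


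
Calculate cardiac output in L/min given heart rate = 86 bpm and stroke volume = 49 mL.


CO = HR * SV
CO = 86 * 49 / 1000
CO = 4.214 L/min


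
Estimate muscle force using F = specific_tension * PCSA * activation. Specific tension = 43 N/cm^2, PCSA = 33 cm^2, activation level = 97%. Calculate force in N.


F = sigma * PCSA * activation
F = 43 * 33 * 0.97
F = 1376 N


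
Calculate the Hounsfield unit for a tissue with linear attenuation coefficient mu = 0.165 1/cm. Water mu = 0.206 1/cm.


HU = ((mu_tissue - mu_water) / mu_water) * 1000
HU = ((0.165 - 0.206) / 0.206) * 1000
HU = -199


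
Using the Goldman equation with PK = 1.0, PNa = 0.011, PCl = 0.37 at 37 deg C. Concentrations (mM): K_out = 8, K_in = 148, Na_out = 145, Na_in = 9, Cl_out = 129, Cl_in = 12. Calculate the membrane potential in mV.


Vm = (RT/F)*ln((PK*Ko + PNa*Nao + PCl*Cli)/(PK*Ki + PNa*Nai + PCl*Clo))
Numer = 14.035, Denom = 195.829
Vm = -70.44 mV


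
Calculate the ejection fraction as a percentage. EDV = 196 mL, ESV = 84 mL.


SV = EDV - ESV = 196 - 84 = 112 mL
EF = SV/EDV * 100 = 112/196 * 100
EF = 57.14%


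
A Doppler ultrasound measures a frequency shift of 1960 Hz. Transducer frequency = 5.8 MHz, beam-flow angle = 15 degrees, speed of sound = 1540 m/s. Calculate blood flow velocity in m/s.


v = fd * c / (2 * f0 * cos(theta))
v = 1960 * 1540 / (2 * 5.8000e+06 * cos(15))
v = 0.2694 m/s


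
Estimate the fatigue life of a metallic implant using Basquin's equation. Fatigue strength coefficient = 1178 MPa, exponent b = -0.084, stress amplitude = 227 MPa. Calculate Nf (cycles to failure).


sigma_a = sigma_f' * (2Nf)^b
2Nf = (sigma_a/sigma_f')^(1/b)
2Nf = (227/1178)^(1/-0.084)
2Nf = 3.2608182e+08
Nf = 1.6304e+08


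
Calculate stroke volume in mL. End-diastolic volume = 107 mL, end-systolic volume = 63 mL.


SV = EDV - ESV
SV = 107 - 63
SV = 44 mL


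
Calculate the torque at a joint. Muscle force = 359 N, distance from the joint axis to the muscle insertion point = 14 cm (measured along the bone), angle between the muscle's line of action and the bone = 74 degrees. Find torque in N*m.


Torque = F * d * sin(theta)   (moment arm = d*sin(theta))
d = 14 cm = 0.14 m
Torque = 359 * 0.14 * sin(74)
Torque = 48.31 N*m


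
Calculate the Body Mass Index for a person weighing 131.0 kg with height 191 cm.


BMI = weight / height^2
height = 191 cm = 1.91 m
BMI = 131.0 / 1.91^2
BMI = 35.91 kg/m^2


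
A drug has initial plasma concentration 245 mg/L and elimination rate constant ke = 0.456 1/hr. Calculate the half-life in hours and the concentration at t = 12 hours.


t_half = ln(2) / ke = 0.693147 / 0.456 = 1.52 hr
C(t) = C0 * exp(-ke*t) = 245 * exp(-0.456*12)
C(12) = 1.03 mg/L


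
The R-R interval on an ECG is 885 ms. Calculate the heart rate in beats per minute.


HR = 60 / RR_interval(s)
RR = 885 ms = 0.885 s
HR = 60 / 0.885 = 67.8 bpm


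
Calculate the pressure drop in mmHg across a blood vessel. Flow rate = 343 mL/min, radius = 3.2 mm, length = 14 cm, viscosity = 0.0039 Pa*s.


dP = 8*mu*L*Q / (pi*r^4)
Q = 343 mL/min = 5.71667e-06 m^3/s
dP = 75.8012 Pa = 75.8012 / 133.322 mmHg = 0.5686 mmHg


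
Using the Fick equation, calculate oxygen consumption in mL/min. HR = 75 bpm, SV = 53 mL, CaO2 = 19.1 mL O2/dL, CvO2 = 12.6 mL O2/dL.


CO = HR*SV = 75*53/1000 = 3.975 L/min
a-v O2 diff = 19.1 - 12.6 = 6.5 mL/dL
VO2 = CO * (CaO2-CvO2) * 10 dL/L
VO2 = 3.975 * 6.5 * 10
VO2 = 258.4 mL/min


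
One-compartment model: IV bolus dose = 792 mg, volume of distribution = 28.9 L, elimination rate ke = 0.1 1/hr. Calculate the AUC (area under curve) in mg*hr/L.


C0 = Dose/Vd = 792/28.9 = 27.4048 mg/L
AUC = C0/ke = 27.4048/0.1
AUC = 274 mg*hr/L


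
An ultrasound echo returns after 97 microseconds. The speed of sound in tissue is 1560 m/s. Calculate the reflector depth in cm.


depth = c * t / 2
t = 97 us = 9.7000e-05 s
depth = 1560 * 9.7000e-05 / 2
depth = 0.07566 m = 7.566 cm


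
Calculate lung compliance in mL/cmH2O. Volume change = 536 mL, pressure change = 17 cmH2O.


C = dV / dP
C = 536 / 17
C = 31.53 mL/cmH2O


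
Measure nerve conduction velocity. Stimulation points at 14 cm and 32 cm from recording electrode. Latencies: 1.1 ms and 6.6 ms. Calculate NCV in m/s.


Distance = (32 - 14) / 100 = 0.18 m
dt = (6.6 - 1.1) / 1000 = 0.0055 s
NCV = dist / dt = 32.73 m/s


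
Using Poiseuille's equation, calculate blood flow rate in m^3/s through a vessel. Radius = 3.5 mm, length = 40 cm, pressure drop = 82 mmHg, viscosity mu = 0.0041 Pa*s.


Q = pi*r^4*dP / (8*mu*L)
r = 0.0035 m, L = 0.4 m
dP = 82 mmHg = 10932.404 Pa
Q = 3.9283e-04 m^3/s


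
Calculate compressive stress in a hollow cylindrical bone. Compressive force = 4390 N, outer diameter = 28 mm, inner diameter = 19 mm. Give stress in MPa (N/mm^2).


A = pi*(r_o^2 - r_i^2)
r_o = 14 mm, r_i = 9.5 mm
A = 332.223 mm^2
sigma = F/A = 4390 / 332.223
sigma = 13.21 MPa


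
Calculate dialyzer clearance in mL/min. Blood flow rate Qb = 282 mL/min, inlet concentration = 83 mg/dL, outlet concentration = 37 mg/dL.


K = Qb * (Cb_in - Cb_out) / Cb_in
K = 282 * (83 - 37) / 83
K = 156.3 mL/min


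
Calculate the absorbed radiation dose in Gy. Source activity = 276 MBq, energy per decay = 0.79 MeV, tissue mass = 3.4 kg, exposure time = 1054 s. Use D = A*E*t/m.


A = 276 MBq = 2.7600e+08 Bq
E = 0.79 MeV = 1.26558e-13 J
D = A*E*t/m = 2.7600e+08*1.26558e-13*1054/3.4
D = 0.01083 Gy


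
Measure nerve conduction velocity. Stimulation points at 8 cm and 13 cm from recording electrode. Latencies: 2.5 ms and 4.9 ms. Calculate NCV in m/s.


Distance = (13 - 8) / 100 = 0.05 m
dt = (4.9 - 2.5) / 1000 = 0.0024 s
NCV = dist / dt = 20.83 m/s


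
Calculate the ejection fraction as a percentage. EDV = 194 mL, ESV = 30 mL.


SV = EDV - ESV = 194 - 30 = 164 mL
EF = SV/EDV * 100 = 164/194 * 100
EF = 84.54%


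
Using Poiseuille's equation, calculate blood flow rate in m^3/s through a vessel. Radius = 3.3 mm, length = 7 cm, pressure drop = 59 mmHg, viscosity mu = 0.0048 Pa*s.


Q = pi*r^4*dP / (8*mu*L)
r = 0.0033 m, L = 0.07 m
dP = 59 mmHg = 7865.998 Pa
Q = 0.00109 m^3/s


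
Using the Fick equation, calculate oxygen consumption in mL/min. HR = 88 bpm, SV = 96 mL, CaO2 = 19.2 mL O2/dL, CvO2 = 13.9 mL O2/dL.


CO = HR*SV = 88*96/1000 = 8.448 L/min
a-v O2 diff = 19.2 - 13.9 = 5.3 mL/dL
VO2 = CO * (CaO2-CvO2) * 10 dL/L
VO2 = 8.448 * 5.3 * 10
VO2 = 447.7 mL/min


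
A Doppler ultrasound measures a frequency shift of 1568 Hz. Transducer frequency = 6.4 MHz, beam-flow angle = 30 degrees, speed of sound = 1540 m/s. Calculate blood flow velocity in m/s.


v = fd * c / (2 * f0 * cos(theta))
v = 1568 * 1540 / (2 * 6.4000e+06 * cos(30))
v = 0.2178 m/s


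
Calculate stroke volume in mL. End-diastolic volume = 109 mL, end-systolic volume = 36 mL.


SV = EDV - ESV
SV = 109 - 36
SV = 73 mL


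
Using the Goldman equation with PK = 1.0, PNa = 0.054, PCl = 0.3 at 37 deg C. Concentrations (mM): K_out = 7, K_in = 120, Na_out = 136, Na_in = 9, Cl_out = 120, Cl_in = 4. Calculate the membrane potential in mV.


Vm = (RT/F)*ln((PK*Ko + PNa*Nao + PCl*Cli)/(PK*Ki + PNa*Nai + PCl*Clo))
Numer = 15.544, Denom = 156.486
Vm = -61.72 mV


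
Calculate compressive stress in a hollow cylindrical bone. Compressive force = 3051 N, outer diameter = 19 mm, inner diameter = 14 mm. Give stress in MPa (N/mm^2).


A = pi*(r_o^2 - r_i^2)
r_o = 9.5 mm, r_i = 7 mm
A = 129.591 mm^2
sigma = F/A = 3051 / 129.591
sigma = 23.54 MPa


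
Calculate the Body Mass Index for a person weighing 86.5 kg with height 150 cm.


BMI = weight / height^2
height = 150 cm = 1.5 m
BMI = 86.5 / 1.5^2
BMI = 38.44 kg/m^2


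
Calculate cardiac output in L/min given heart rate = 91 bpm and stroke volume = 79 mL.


CO = HR * SV
CO = 91 * 79 / 1000
CO = 7.189 L/min


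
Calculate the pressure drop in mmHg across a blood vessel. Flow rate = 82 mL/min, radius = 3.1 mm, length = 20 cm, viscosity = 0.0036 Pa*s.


dP = 8*mu*L*Q / (pi*r^4)
Q = 82 mL/min = 1.36667e-06 m^3/s
dP = 27.1325 Pa = 27.1325 / 133.322 mmHg = 0.2035 mmHg


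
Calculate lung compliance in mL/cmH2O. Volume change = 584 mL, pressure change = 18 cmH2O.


C = dV / dP
C = 584 / 18
C = 32.44 mL/cmH2O


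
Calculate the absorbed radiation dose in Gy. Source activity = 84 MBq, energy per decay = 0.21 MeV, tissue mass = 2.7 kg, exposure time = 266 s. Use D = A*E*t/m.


A = 84 MBq = 8.4000e+07 Bq
E = 0.21 MeV = 3.3642e-14 J
D = A*E*t/m = 8.4000e+07*3.3642e-14*266/2.7
D = 2.7841e-04 Gy


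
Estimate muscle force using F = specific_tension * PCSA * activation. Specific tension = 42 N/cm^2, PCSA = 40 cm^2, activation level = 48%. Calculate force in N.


F = sigma * PCSA * activation
F = 42 * 40 * 0.48
F = 806.4 N


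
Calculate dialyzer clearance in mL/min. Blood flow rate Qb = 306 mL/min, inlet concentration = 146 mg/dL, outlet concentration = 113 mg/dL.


K = Qb * (Cb_in - Cb_out) / Cb_in
K = 306 * (146 - 113) / 146
K = 69.16 mL/min


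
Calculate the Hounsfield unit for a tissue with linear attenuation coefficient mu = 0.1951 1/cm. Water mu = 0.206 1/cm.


HU = ((mu_tissue - mu_water) / mu_water) * 1000
HU = ((0.1951 - 0.206) / 0.206) * 1000
HU = -52.91


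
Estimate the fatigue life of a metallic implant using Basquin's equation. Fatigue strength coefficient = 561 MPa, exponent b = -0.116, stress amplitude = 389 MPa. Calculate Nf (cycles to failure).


sigma_a = sigma_f' * (2Nf)^b
2Nf = (sigma_a/sigma_f')^(1/b)
2Nf = (389/561)^(1/-0.116)
2Nf = 23.485725
Nf = 11.74


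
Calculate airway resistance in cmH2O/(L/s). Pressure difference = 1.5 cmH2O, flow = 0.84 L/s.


R = dP / flow
R = 1.5 / 0.84
R = 1.786 cmH2O/(L/s)


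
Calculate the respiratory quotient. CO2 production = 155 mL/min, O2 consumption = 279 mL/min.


RQ = VCO2 / VO2
RQ = 155 / 279
RQ = 0.5556


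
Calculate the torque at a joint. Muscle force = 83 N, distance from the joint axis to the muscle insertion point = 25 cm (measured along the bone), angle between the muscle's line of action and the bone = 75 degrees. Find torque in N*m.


Torque = F * d * sin(theta)   (moment arm = d*sin(theta))
d = 25 cm = 0.25 m
Torque = 83 * 0.25 * sin(75)
Torque = 20.04 N*m


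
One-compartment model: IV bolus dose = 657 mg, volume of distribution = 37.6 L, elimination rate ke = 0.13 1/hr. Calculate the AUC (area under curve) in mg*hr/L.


C0 = Dose/Vd = 657/37.6 = 17.4734 mg/L
AUC = C0/ke = 17.4734/0.13
AUC = 134.4 mg*hr/L


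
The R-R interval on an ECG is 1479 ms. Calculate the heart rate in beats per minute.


HR = 60 / RR_interval(s)
RR = 1479 ms = 1.479 s
HR = 60 / 1.479 = 40.57 bpm


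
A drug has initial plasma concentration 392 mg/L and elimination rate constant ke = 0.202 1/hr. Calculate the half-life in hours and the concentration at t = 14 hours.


t_half = ln(2) / ke = 0.693147 / 0.202 = 3.431 hr
C(t) = C0 * exp(-ke*t) = 392 * exp(-0.202*14)
C(14) = 23.18 mg/L


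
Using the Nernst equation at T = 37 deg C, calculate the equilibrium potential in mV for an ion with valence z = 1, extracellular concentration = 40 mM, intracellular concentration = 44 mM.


E = (RT/(zF)) * ln(C_out/C_in)
T = 37 + 273.15 = 310.15 K
E = (8.314 * 310.15 / (1 * 96485)) * ln(40/44)
E = -2.547 mV


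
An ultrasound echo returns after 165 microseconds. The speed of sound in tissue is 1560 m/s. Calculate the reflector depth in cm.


depth = c * t / 2
t = 165 us = 1.6500e-04 s
depth = 1560 * 1.6500e-04 / 2
depth = 0.1287 m = 12.87 cm


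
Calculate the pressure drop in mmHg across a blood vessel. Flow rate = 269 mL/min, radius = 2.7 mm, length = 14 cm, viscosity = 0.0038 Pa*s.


dP = 8*mu*L*Q / (pi*r^4)
Q = 269 mL/min = 4.48333e-06 m^3/s
dP = 114.287 Pa = 114.287 / 133.322 mmHg = 0.8572 mmHg


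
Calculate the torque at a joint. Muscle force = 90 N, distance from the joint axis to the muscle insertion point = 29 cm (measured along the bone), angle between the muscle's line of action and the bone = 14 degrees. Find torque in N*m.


Torque = F * d * sin(theta)   (moment arm = d*sin(theta))
d = 29 cm = 0.29 m
Torque = 90 * 0.29 * sin(14)
Torque = 6.314 N*m


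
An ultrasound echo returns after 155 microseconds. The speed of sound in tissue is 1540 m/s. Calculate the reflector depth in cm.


depth = c * t / 2
t = 155 us = 1.5500e-04 s
depth = 1540 * 1.5500e-04 / 2
depth = 0.11935 m = 11.935 cm


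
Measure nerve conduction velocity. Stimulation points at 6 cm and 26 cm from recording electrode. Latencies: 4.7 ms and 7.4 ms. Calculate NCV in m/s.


Distance = (26 - 6) / 100 = 0.2 m
dt = (7.4 - 4.7) / 1000 = 0.0027 s
NCV = dist / dt = 74.07 m/s


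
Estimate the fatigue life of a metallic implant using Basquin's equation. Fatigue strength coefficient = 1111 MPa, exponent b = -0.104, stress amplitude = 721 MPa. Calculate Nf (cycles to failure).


sigma_a = sigma_f' * (2Nf)^b
2Nf = (sigma_a/sigma_f')^(1/b)
2Nf = (721/1111)^(1/-0.104)
2Nf = 63.909487
Nf = 31.95


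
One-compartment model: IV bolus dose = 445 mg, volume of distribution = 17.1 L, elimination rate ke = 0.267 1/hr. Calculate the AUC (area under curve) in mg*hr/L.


C0 = Dose/Vd = 445/17.1 = 26.0234 mg/L
AUC = C0/ke = 26.0234/0.267
AUC = 97.47 mg*hr/L


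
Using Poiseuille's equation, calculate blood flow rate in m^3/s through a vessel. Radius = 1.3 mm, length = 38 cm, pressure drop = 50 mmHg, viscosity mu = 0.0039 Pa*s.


Q = pi*r^4*dP / (8*mu*L)
r = 0.0013 m, L = 0.38 m
dP = 50 mmHg = 6666.1 Pa
Q = 5.0450e-06 m^3/s


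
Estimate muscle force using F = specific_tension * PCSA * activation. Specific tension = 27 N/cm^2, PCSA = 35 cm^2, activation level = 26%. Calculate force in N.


F = sigma * PCSA * activation
F = 27 * 35 * 0.26
F = 245.7 N


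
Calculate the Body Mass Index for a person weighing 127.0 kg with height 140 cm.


BMI = weight / height^2
height = 140 cm = 1.4 m
BMI = 127.0 / 1.4^2
BMI = 64.8 kg/m^2


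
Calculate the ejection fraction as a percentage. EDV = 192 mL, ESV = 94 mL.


SV = EDV - ESV = 192 - 94 = 98 mL
EF = SV/EDV * 100 = 98/192 * 100
EF = 51.04%


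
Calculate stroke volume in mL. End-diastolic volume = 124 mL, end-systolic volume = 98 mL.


SV = EDV - ESV
SV = 124 - 98
SV = 26 mL


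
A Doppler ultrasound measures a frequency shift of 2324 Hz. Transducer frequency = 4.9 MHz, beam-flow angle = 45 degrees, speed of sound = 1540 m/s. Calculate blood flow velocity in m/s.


v = fd * c / (2 * f0 * cos(theta))
v = 2324 * 1540 / (2 * 4.9000e+06 * cos(45))
v = 0.5165 m/s


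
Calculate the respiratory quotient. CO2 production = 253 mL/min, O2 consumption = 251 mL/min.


RQ = VCO2 / VO2
RQ = 253 / 251
RQ = 1.008


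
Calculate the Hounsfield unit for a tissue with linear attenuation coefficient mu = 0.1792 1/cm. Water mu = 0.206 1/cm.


HU = ((mu_tissue - mu_water) / mu_water) * 1000
HU = ((0.1792 - 0.206) / 0.206) * 1000
HU = -130.1


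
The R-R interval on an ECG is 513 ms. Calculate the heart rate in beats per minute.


HR = 60 / RR_interval(s)
RR = 513 ms = 0.513 s
HR = 60 / 0.513 = 117 bpm


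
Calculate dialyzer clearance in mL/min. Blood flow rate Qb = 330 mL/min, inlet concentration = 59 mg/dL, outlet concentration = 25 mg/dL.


K = Qb * (Cb_in - Cb_out) / Cb_in
K = 330 * (59 - 25) / 59
K = 190.2 mL/min


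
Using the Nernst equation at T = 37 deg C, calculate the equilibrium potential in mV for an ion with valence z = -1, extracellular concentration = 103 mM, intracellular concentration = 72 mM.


E = (RT/(zF)) * ln(C_out/C_in)
T = 37 + 273.15 = 310.15 K
E = (8.314 * 310.15 / (-1 * 96485)) * ln(103/72)
E = -9.569 mV


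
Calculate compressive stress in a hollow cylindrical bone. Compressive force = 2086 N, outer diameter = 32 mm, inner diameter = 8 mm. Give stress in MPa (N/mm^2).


A = pi*(r_o^2 - r_i^2)
r_o = 16 mm, r_i = 4 mm
A = 753.982 mm^2
sigma = F/A = 2086 / 753.982
sigma = 2.767 MPa


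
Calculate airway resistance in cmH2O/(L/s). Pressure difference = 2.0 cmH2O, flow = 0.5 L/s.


R = dP / flow
R = 2.0 / 0.5
R = 4 cmH2O/(L/s)


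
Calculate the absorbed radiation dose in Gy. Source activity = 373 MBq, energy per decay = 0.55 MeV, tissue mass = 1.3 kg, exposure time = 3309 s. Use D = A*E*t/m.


A = 373 MBq = 3.7300e+08 Bq
E = 0.55 MeV = 8.811e-14 J
D = A*E*t/m = 3.7300e+08*8.811e-14*3309/1.3
D = 0.08365 Gy


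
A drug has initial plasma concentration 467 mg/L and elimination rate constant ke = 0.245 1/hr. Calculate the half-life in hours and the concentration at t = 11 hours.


t_half = ln(2) / ke = 0.693147 / 0.245 = 2.829 hr
C(t) = C0 * exp(-ke*t) = 467 * exp(-0.245*11)
C(11) = 31.54 mg/L


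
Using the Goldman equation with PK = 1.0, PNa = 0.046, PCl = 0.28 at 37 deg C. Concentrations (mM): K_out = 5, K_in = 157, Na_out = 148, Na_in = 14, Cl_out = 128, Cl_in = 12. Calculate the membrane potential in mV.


Vm = (RT/F)*ln((PK*Ko + PNa*Nao + PCl*Cli)/(PK*Ki + PNa*Nai + PCl*Clo))
Numer = 15.168, Denom = 193.484
Vm = -68.04 mV


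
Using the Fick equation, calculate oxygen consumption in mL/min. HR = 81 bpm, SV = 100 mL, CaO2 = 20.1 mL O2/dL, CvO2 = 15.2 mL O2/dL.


CO = HR*SV = 81*100/1000 = 8.1 L/min
a-v O2 diff = 20.1 - 15.2 = 4.9 mL/dL
VO2 = CO * (CaO2-CvO2) * 10 dL/L
VO2 = 8.1 * 4.9 * 10
VO2 = 396.9 mL/min


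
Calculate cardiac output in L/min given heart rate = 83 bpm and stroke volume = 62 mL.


CO = HR * SV
CO = 83 * 62 / 1000
CO = 5.146 L/min


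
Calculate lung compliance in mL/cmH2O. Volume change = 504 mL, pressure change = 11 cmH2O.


C = dV / dP
C = 504 / 11
C = 45.82 mL/cmH2O


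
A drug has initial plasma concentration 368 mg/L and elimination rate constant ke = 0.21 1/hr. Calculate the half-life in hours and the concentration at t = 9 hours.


t_half = ln(2) / ke = 0.693147 / 0.21 = 3.301 hr
C(t) = C0 * exp(-ke*t) = 368 * exp(-0.21*9)
C(9) = 55.59 mg/L


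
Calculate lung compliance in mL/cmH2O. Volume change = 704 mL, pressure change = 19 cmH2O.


C = dV / dP
C = 704 / 19
C = 37.05 mL/cmH2O


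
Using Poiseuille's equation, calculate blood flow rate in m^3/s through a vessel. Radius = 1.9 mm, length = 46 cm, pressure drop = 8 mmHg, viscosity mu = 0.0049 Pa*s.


Q = pi*r^4*dP / (8*mu*L)
r = 0.0019 m, L = 0.46 m
dP = 8 mmHg = 1066.576 Pa
Q = 2.4217e-06 m^3/s


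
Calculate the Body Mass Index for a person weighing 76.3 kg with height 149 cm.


BMI = weight / height^2
height = 149 cm = 1.49 m
BMI = 76.3 / 1.49^2
BMI = 34.37 kg/m^2


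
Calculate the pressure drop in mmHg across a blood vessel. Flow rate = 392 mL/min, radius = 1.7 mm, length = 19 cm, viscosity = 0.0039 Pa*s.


dP = 8*mu*L*Q / (pi*r^4)
Q = 392 mL/min = 6.53333e-06 m^3/s
dP = 1476.04 Pa = 1476.04 / 133.322 mmHg = 11.07 mmHg


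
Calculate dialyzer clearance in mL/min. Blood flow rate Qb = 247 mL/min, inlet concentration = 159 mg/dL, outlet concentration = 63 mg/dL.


K = Qb * (Cb_in - Cb_out) / Cb_in
K = 247 * (159 - 63) / 159
K = 149.1 mL/min


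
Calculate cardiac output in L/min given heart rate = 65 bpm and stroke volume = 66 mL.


CO = HR * SV
CO = 65 * 66 / 1000
CO = 4.29 L/min


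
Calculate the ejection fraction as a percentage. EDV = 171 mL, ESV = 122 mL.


SV = EDV - ESV = 171 - 122 = 49 mL
EF = SV/EDV * 100 = 49/171 * 100
EF = 28.65%


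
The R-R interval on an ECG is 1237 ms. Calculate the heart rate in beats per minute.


HR = 60 / RR_interval(s)
RR = 1237 ms = 1.237 s
HR = 60 / 1.237 = 48.5 bpm


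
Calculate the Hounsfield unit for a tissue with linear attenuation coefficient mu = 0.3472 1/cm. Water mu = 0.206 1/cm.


HU = ((mu_tissue - mu_water) / mu_water) * 1000
HU = ((0.3472 - 0.206) / 0.206) * 1000
HU = 685.4


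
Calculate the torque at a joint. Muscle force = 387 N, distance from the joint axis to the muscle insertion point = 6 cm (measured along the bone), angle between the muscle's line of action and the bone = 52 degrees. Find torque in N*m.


Torque = F * d * sin(theta)   (moment arm = d*sin(theta))
d = 6 cm = 0.06 m
Torque = 387 * 0.06 * sin(52)
Torque = 18.3 N*m


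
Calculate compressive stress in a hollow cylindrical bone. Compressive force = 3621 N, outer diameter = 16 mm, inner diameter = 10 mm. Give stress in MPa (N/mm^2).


A = pi*(r_o^2 - r_i^2)
r_o = 8 mm, r_i = 5 mm
A = 122.522 mm^2
sigma = F/A = 3621 / 122.522
sigma = 29.55 MPa


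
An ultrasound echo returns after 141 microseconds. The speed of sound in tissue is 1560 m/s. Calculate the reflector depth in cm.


depth = c * t / 2
t = 141 us = 1.4100e-04 s
depth = 1560 * 1.4100e-04 / 2
depth = 0.10998 m = 10.998 cm


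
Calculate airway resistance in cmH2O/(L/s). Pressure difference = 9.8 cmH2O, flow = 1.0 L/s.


R = dP / flow
R = 9.8 / 1.0
R = 9.8 cmH2O/(L/s)


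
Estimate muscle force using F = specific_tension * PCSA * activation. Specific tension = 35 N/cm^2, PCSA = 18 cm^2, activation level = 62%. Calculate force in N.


F = sigma * PCSA * activation
F = 35 * 18 * 0.62
F = 390.6 N


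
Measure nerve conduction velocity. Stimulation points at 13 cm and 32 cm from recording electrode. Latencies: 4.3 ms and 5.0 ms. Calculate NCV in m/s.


Distance = (32 - 13) / 100 = 0.19 m
dt = (5.0 - 4.3) / 1000 = 7.0000e-04 s
NCV = dist / dt = 271.4 m/s


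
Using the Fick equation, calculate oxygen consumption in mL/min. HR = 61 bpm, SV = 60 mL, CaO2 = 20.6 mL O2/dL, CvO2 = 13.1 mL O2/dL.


CO = HR*SV = 61*60/1000 = 3.66 L/min
a-v O2 diff = 20.6 - 13.1 = 7.5 mL/dL
VO2 = CO * (CaO2-CvO2) * 10 dL/L
VO2 = 3.66 * 7.5 * 10
VO2 = 274.5 mL/min


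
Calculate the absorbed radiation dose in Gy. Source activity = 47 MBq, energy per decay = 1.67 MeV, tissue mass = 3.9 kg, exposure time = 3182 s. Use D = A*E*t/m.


A = 47 MBq = 4.7000e+07 Bq
E = 1.67 MeV = 2.67534e-13 J
D = A*E*t/m = 4.7000e+07*2.67534e-13*3182/3.9
D = 0.01026 Gy


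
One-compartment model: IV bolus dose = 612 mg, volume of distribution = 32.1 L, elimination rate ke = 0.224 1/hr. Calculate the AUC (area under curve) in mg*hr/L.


C0 = Dose/Vd = 612/32.1 = 19.0654 mg/L
AUC = C0/ke = 19.0654/0.224
AUC = 85.11 mg*hr/L


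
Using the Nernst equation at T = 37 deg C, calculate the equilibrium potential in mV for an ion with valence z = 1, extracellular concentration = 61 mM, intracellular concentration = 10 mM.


E = (RT/(zF)) * ln(C_out/C_in)
T = 37 + 273.15 = 310.15 K
E = (8.314 * 310.15 / (1 * 96485)) * ln(61/10)
E = 48.33 mV


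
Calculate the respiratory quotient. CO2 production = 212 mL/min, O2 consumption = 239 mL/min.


RQ = VCO2 / VO2
RQ = 212 / 239
RQ = 0.887


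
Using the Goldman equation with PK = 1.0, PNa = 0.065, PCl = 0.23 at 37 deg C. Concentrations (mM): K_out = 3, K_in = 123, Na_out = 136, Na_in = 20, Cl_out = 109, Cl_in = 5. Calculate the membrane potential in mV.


Vm = (RT/F)*ln((PK*Ko + PNa*Nao + PCl*Cli)/(PK*Ki + PNa*Nai + PCl*Clo))
Numer = 12.99, Denom = 149.37
Vm = -65.27 mV


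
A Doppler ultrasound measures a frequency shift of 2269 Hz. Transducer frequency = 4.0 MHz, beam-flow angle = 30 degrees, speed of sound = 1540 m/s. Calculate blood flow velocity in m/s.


v = fd * c / (2 * f0 * cos(theta))
v = 2269 * 1540 / (2 * 4.0000e+06 * cos(30))
v = 0.5044 m/s


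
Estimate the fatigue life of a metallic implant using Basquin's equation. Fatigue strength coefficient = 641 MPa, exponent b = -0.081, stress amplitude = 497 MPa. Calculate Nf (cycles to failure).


sigma_a = sigma_f' * (2Nf)^b
2Nf = (sigma_a/sigma_f')^(1/b)
2Nf = (497/641)^(1/-0.081)
2Nf = 23.132245
Nf = 11.57


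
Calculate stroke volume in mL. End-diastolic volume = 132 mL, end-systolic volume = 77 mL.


SV = EDV - ESV
SV = 132 - 77
SV = 55 mL


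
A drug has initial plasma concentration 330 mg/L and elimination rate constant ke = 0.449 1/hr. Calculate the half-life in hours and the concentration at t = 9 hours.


t_half = ln(2) / ke = 0.693147 / 0.449 = 1.544 hr
C(t) = C0 * exp(-ke*t) = 330 * exp(-0.449*9)
C(9) = 5.801 mg/L


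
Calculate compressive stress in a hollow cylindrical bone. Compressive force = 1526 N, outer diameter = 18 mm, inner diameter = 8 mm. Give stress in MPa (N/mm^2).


A = pi*(r_o^2 - r_i^2)
r_o = 9 mm, r_i = 4 mm
A = 204.204 mm^2
sigma = F/A = 1526 / 204.204
sigma = 7.473 MPa


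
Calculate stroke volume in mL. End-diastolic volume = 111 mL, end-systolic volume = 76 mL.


SV = EDV - ESV
SV = 111 - 76
SV = 35 mL


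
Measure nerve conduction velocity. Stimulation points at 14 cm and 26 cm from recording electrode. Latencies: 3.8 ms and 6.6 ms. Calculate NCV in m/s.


Distance = (26 - 14) / 100 = 0.12 m
dt = (6.6 - 3.8) / 1000 = 0.0028 s
NCV = dist / dt = 42.86 m/s


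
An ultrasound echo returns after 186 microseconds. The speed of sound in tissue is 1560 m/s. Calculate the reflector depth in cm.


depth = c * t / 2
t = 186 us = 1.8600e-04 s
depth = 1560 * 1.8600e-04 / 2
depth = 0.14508 m = 14.508 cm


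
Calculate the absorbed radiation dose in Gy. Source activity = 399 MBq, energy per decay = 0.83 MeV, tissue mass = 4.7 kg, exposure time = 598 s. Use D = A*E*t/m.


A = 399 MBq = 3.9900e+08 Bq
E = 0.83 MeV = 1.32966e-13 J
D = A*E*t/m = 3.9900e+08*1.32966e-13*598/4.7
D = 0.00675 Gy


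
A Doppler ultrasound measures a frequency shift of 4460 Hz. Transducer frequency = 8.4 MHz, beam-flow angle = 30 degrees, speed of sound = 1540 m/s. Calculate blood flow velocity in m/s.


v = fd * c / (2 * f0 * cos(theta))
v = 4460 * 1540 / (2 * 8.4000e+06 * cos(30))
v = 0.4721 m/s


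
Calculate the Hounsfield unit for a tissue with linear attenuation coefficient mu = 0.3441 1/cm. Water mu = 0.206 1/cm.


HU = ((mu_tissue - mu_water) / mu_water) * 1000
HU = ((0.3441 - 0.206) / 0.206) * 1000
HU = 670.4


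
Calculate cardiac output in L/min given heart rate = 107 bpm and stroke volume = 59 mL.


CO = HR * SV
CO = 107 * 59 / 1000
CO = 6.313 L/min


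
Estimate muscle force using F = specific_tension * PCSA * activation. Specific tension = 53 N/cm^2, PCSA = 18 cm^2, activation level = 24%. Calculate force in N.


F = sigma * PCSA * activation
F = 53 * 18 * 0.24
F = 229 N


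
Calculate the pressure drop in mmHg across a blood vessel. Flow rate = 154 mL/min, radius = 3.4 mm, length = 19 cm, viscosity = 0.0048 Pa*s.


dP = 8*mu*L*Q / (pi*r^4)
Q = 154 mL/min = 2.56667e-06 m^3/s
dP = 44.6056 Pa = 44.6056 / 133.322 mmHg = 0.3346 mmHg


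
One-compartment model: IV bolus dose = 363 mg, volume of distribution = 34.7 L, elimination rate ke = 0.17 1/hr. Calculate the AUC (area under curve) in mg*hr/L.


C0 = Dose/Vd = 363/34.7 = 10.4611 mg/L
AUC = C0/ke = 10.4611/0.17
AUC = 61.54 mg*hr/L


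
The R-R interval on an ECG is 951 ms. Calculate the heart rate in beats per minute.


HR = 60 / RR_interval(s)
RR = 951 ms = 0.951 s
HR = 60 / 0.951 = 63.09 bpm


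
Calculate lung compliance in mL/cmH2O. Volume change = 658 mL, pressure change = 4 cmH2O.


C = dV / dP
C = 658 / 4
C = 164.5 mL/cmH2O


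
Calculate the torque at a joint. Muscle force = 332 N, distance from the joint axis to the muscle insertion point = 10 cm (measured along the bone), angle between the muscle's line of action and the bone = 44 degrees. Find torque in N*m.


Torque = F * d * sin(theta)   (moment arm = d*sin(theta))
d = 10 cm = 0.1 m
Torque = 332 * 0.1 * sin(44)
Torque = 23.06 N*m


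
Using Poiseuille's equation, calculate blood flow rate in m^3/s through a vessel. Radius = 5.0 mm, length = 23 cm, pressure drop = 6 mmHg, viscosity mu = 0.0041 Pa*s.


Q = pi*r^4*dP / (8*mu*L)
r = 0.005 m, L = 0.23 m
dP = 6 mmHg = 799.932 Pa
Q = 2.0820e-04 m^3/s


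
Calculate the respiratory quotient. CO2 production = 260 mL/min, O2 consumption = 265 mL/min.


RQ = VCO2 / VO2
RQ = 260 / 265
RQ = 0.9811


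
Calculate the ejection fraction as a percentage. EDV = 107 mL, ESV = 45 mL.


SV = EDV - ESV = 107 - 45 = 62 mL
EF = SV/EDV * 100 = 62/107 * 100
EF = 57.94%


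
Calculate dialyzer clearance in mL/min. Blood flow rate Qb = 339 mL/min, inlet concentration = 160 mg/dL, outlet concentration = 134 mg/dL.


K = Qb * (Cb_in - Cb_out) / Cb_in
K = 339 * (160 - 134) / 160
K = 55.09 mL/min


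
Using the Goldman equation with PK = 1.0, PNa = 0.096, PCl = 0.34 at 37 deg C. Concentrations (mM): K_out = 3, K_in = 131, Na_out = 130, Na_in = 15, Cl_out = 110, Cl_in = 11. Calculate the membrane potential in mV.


Vm = (RT/F)*ln((PK*Ko + PNa*Nao + PCl*Cli)/(PK*Ki + PNa*Nai + PCl*Clo))
Numer = 19.22, Denom = 169.84
Vm = -58.23 mV


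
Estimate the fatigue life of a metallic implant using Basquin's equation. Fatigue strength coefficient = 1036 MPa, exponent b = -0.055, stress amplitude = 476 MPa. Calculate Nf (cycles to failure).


sigma_a = sigma_f' * (2Nf)^b
2Nf = (sigma_a/sigma_f')^(1/b)
2Nf = (476/1036)^(1/-0.055)
2Nf = 1383439.1
Nf = 6.917e+05


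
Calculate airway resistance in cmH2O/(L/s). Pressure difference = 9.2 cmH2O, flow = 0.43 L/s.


R = dP / flow
R = 9.2 / 0.43
R = 21.4 cmH2O/(L/s)


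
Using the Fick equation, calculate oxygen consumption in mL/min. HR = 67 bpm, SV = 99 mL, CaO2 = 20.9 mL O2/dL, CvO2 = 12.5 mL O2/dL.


CO = HR*SV = 67*99/1000 = 6.633 L/min
a-v O2 diff = 20.9 - 12.5 = 8.4 mL/dL
VO2 = CO * (CaO2-CvO2) * 10 dL/L
VO2 = 6.633 * 8.4 * 10
VO2 = 557.2 mL/min


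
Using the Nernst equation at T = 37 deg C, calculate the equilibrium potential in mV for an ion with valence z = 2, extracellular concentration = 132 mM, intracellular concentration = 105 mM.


E = (RT/(zF)) * ln(C_out/C_in)
T = 37 + 273.15 = 310.15 K
E = (8.314 * 310.15 / (2 * 96485)) * ln(132/105)
E = 3.058 mV


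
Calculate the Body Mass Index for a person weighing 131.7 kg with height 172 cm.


BMI = weight / height^2
height = 172 cm = 1.72 m
BMI = 131.7 / 1.72^2
BMI = 44.52 kg/m^2


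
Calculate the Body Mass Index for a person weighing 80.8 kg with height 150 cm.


BMI = weight / height^2
height = 150 cm = 1.5 m
BMI = 80.8 / 1.5^2
BMI = 35.91 kg/m^2


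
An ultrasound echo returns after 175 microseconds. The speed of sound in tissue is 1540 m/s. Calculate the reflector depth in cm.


depth = c * t / 2
t = 175 us = 1.7500e-04 s
depth = 1540 * 1.7500e-04 / 2
depth = 0.13475 m = 13.475 cm


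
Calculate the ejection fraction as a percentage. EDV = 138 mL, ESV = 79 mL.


SV = EDV - ESV = 138 - 79 = 59 mL
EF = SV/EDV * 100 = 59/138 * 100
EF = 42.75%


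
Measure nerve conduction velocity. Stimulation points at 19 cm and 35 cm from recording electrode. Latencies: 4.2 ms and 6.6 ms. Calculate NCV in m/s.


Distance = (35 - 19) / 100 = 0.16 m
dt = (6.6 - 4.2) / 1000 = 0.0024 s
NCV = dist / dt = 66.67 m/s


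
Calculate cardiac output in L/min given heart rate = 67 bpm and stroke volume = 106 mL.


CO = HR * SV
CO = 67 * 106 / 1000
CO = 7.102 L/min


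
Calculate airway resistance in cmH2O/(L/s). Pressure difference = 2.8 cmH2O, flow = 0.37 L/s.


R = dP / flow
R = 2.8 / 0.37
R = 7.568 cmH2O/(L/s)


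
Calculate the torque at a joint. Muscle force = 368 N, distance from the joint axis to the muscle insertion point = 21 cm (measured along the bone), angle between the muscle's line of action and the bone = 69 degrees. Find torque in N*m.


Torque = F * d * sin(theta)   (moment arm = d*sin(theta))
d = 21 cm = 0.21 m
Torque = 368 * 0.21 * sin(69)
Torque = 72.15 N*m
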